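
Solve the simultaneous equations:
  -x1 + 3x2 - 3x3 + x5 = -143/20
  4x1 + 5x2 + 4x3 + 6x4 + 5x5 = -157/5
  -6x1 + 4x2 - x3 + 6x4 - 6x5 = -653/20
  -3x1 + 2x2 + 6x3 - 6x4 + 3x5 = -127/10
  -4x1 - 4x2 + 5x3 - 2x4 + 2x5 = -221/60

Row-reduce the augmented matrix:
R1 ← R1 / (-1).
R2 ← R2 − 4·R1.
R3 ← R3 + 6·R1.
R4 ← R4 + 3·R1.
R5 ← R5 + 4·R1.
R2 ← R2 / (17).
R1 ← R1 + 3·R2.
R3 ← R3 + 14·R2.
R4 ← R4 + 7·R2.
R5 ← R5 + 16·R2.
R3 ← R3 / (177/17).
R1 ← R1 − 27/17·R3.
R2 ← R2 + 8/17·R3.
R4 ← R4 − 199/17·R3.
R5 ← R5 − 161/17·R3.
R4 ← R4 / (-934/59).
R1 ← R1 + 36/59·R4.
R2 ← R2 − 50/59·R4.
R3 ← R3 − 62/59·R4.
R5 ← R5 + 372/59·R4.
R5 ← R5 / (3322/467).
R1 ← R1 − 442/467·R5.
R2 ← R2 − 372/467·R5.
R3 ← R3 − 69/467·R5.
R4 ← R4 + 523/934·R5.
Reading off the reduced rows gives x1 = 12/5, x2 = -3, x3 = -7/4, x4 = -7/3, x5 = -1.

x1 = 12/5, x2 = -3, x3 = -7/4, x4 = -7/3, x5 = -1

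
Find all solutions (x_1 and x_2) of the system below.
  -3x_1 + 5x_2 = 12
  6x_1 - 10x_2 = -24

infinitely many solutions

Row-reduce:
R1 ← R1 / (-3).
R2 ← R2 − 6·R1.
Rank is 1 with 2 unknowns, leaving x_2 free.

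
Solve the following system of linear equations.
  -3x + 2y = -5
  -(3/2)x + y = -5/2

Row-reduce:
R1 ← R1 / (-3).
R2 ← R2 + 3/2·R1.
Rank is 1 with 2 unknowns, leaving y free.

infinitely many solutions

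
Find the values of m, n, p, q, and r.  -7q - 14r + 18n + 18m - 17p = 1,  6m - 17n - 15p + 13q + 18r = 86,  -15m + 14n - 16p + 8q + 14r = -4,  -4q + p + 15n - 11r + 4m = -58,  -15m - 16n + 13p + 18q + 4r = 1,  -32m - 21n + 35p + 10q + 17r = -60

Row-reduce the augmented matrix:
R1 ← R1 / (18).
R2 ← R2 − 6·R1.
R3 ← R3 + 15·R1.
R4 ← R4 − 4·R1.
R5 ← R5 + 15·R1.
R6 ← R6 + 32·R1.
R2 ← R2 / (-23).
R1 ← R1 − 1·R2.
R3 ← R3 − 29·R2.
R4 ← R4 − 11·R2.
R5 ← R5 + 1·R2.
R6 ← R6 − 11·R2.
R3 ← R3 / (-1929/46).
R1 ← R1 + 559/414·R3.
R2 ← R2 − 28/69·R3.
R4 ← R4 − 65/207·R3.
R5 ← R5 + 35/46·R3.
R6 ← R6 − 65/207·R3.
R4 ← R4 / (87671/17361).
R1 ← R1 + 7196/17361·R4.
R2 ← R2 + 2654/5787·R4.
R3 ← R3 + 989/1929·R4.
R5 ← R5 − 21431/1929·R4.
R6 ← R6 − 87671/17361·R4.
R5 ← R5 / (-1421685/87671).
R1 ← R1 + 46146/87671·R5.
R2 ← R2 + 34830/87671·R5.
R3 ← R3 + 36295/87671·R5.
R4 ← R4 − 55263/87671·R5.
R6 reduces to 0 = 0, so the extra equation is consistent.
Reading off the reduced rows gives m = -2, n = -5, p = -5, q = -2, r = -2.

m = -2, n = -5, p = -5, q = -2, r = -2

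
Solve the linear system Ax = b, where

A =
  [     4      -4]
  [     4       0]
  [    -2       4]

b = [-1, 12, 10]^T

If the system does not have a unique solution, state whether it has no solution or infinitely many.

Row-reduce:
R1 ← R1 / (4).
R2 ← R2 − 4·R1.
R3 ← R3 + 2·R1.
R2 ← R2 / (4).
R1 ← R1 + 1·R2.
R3 ← R3 − 2·R2.
Row 3 reduces to 0 = 3, a contradiction. The system is inconsistent.

no solution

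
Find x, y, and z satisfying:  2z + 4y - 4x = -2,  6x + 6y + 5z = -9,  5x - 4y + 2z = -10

Row-reduce the augmented matrix:
R1 ← R1 / (-4).
R2 ← R2 − 6·R1.
R3 ← R3 − 5·R1.
R2 ← R2 / (12).
R1 ← R1 + 1·R2.
R3 ← R3 − 1·R2.
R3 ← R3 / (23/6).
R1 ← R1 − 1/6·R3.
R2 ← R2 − 2/3·R3.
Reading off the reduced rows gives x = 0, y = 1, z = -3.

x = 0, y = 1, z = -3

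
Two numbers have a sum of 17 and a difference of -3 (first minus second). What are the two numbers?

Let x = first number, y = second number.
  x + y = 17
  x - y = -3
From equation 1: x = 17 − y.
Substitute into equation 2 and solve: y = 10.
Then x = 7.

first number: 7, second number: 10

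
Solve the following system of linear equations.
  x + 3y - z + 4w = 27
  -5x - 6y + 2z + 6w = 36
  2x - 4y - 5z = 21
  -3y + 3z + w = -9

x = -2, y = 0, z = -5, w = 6

Row-reduce the augmented matrix:
R2 ← R2 + 5·R1.
R3 ← R3 − 2·R1.
R2 ← R2 / (9).
R1 ← R1 − 3·R2.
R3 ← R3 + 10·R2.
R4 ← R4 + 3·R2.
R3 ← R3 / (-19/3).
R2 ← R2 + 1/3·R3.
R4 ← R4 − 2·R3.
R4 ← R4 / (309/19).
R1 ← R1 + 14/3·R4.
R2 ← R2 − 34/19·R4.
R3 ← R3 + 188/57·R4.
Reading off the reduced rows gives x = -2, y = 0, z = -5, w = 6.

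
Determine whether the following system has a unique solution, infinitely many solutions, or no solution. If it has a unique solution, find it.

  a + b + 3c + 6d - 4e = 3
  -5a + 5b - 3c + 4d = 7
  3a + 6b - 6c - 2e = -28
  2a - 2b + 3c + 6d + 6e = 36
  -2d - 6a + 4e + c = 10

a = -2, b = -5, c = -2, d = 4, e = 2

Row-reduce the augmented matrix:
R2 ← R2 + 5·R1.
R3 ← R3 − 3·R1.
R4 ← R4 − 2·R1.
R5 ← R5 + 6·R1.
R2 ← R2 / (10).
R1 ← R1 − 1·R2.
R3 ← R3 − 3·R2.
R4 ← R4 + 4·R2.
R5 ← R5 − 6·R2.
R3 ← R3 / (-93/5).
R1 ← R1 − 9/5·R3.
R2 ← R2 − 6/5·R3.
R4 ← R4 − 9/5·R3.
R5 ← R5 − 59/5·R3.
R4 ← R4 / (151/31).
R1 ← R1 + 4/31·R4.
R2 ← R2 − 49/31·R4.
R3 ← R3 − 47/31·R4.
R5 ← R5 + 133/31·R4.
R5 ← R5 / (3986/453).
R1 ← R1 + 38/151·R5.
R2 ← R2 + 516/151·R5.
R3 ← R3 + 1454/453·R5.
R4 ← R4 − 234/151·R5.
Reading off the reduced rows gives a = -2, b = -5, c = -2, d = 4, e = 2.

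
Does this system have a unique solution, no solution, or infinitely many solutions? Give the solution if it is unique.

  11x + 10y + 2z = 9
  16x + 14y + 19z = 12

infinitely many solutions

Row-reduce:
R1 ← R1 / (11).
R2 ← R2 − 16·R1.
R2 ← R2 / (-6/11).
R1 ← R1 − 10/11·R2.
Rank is 2 with 3 unknowns, leaving z free.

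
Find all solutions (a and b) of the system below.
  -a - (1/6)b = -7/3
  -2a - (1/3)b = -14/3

Row-reduce:
R1 ← R1 / (-1).
R2 ← R2 + 2·R1.
Rank is 1 with 2 unknowns, leaving b free.

infinitely many solutions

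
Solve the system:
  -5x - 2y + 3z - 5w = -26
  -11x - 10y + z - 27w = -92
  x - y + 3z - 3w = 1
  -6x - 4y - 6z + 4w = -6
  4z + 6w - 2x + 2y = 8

no solution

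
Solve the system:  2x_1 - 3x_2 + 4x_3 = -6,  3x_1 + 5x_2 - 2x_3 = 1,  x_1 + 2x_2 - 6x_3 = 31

x_1 = 3, x_2 = -4, x_3 = -6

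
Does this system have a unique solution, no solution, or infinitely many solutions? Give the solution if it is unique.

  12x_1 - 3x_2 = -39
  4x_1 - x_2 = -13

Row-reduce:
R1 ← R1 / (12).
R2 ← R2 − 4·R1.
Rank is 1 with 2 unknowns, leaving x_2 free.

infinitely many solutions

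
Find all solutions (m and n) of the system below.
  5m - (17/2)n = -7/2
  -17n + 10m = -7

Row-reduce:
R1 ← R1 / (5).
R2 ← R2 − 10·R1.
Rank is 1 with 2 unknowns, leaving n free.

infinitely many solutions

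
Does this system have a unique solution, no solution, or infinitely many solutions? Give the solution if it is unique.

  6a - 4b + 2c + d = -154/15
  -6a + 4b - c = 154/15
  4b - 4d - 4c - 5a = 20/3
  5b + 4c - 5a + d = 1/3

a = -8/5, b = -1/3, c = -2, d = 2

Row-reduce the augmented matrix:
R1 ← R1 / (6).
R2 ← R2 + 6·R1.
R3 ← R3 + 5·R1.
R4 ← R4 + 5·R1.
Swap R2 and R3.
R2 ← R2 / (2/3).
R1 ← R1 + 2/3·R2.
R4 ← R4 − 5/3·R2.
R1 ← R1 + 2·R3.
R2 ← R2 + 7/2·R3.
R4 ← R4 − 23/2·R3.
R4 ← R4 / (-7/4).
R1 ← R1 + 1·R4.
R2 ← R2 + 5/4·R4.
R3 ← R3 − 1·R4.
Reading off the reduced rows gives a = -8/5, b = -1/3, c = -2, d = 2.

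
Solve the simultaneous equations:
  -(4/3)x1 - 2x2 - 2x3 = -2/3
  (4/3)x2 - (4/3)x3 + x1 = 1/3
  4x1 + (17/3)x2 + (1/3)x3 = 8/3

Row-reduce:
R1 ← R1 / (-4/3).
R2 ← R2 − 1·R1.
R3 ← R3 − 4·R1.
R2 ← R2 / (-1/6).
R1 ← R1 − 3/2·R2.
R3 ← R3 + 1/3·R2.
Row 3 reduces to 0 = 1, a contradiction. The system is inconsistent.

no solution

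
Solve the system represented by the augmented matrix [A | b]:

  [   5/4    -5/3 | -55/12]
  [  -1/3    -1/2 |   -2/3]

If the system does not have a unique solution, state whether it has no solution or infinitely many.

x_1 = -1, x_2 = 2

Row-reduce the augmented matrix:
R1 ← R1 / (5/4).
R2 ← R2 + 1/3·R1.
R2 ← R2 / (-17/18).
R1 ← R1 + 4/3·R2.
Reading off the reduced rows gives x_1 = -1, x_2 = 2.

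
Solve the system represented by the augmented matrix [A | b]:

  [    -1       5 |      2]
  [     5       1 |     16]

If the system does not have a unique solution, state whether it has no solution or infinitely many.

Row-reduce the augmented matrix:
R1 ← R1 / (-1).
R2 ← R2 − 5·R1.
R2 ← R2 / (26).
R1 ← R1 + 5·R2.
Reading off the reduced rows gives x_1 = 3, x_2 = 1.

x_1 = 3, x_2 = 1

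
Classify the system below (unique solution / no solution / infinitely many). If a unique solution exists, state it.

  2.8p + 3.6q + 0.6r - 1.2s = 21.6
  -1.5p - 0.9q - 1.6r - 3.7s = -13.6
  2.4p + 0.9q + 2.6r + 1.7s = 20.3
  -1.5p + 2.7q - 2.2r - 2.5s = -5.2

Row-reduce the augmented matrix:
R1 ← R1 / (14/5).
R2 ← R2 + 3/2·R1.
R3 ← R3 − 12/5·R1.
R4 ← R4 + 3/2·R1.
R2 ← R2 / (36/35).
R1 ← R1 − 9/7·R2.
R3 ← R3 + 153/70·R2.
R4 ← R4 − 162/35·R2.
R3 ← R3 / (-101/160).
R1 ← R1 − 29/16·R3.
R2 ← R2 + 179/144·R3.
R4 ← R4 − 31/8·R3.
R4 ← R4 / (-11868/505).
R1 ← R1 + 1380/101·R4.
R2 ← R2 − 2599/303·R4.
R3 ← R3 − 1040/101·R4.
Reading off the reduced rows gives p = 3, q = 3, r = 4, s = 0.

p = 3, q = 3, r = 4, s = 0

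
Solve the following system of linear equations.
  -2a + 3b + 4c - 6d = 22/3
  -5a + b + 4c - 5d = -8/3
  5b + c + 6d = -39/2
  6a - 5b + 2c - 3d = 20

Row-reduce the augmented matrix:
R1 ← R1 / (-2).
R2 ← R2 + 5·R1.
R4 ← R4 − 6·R1.
R2 ← R2 / (-13/2).
R1 ← R1 + 3/2·R2.
R3 ← R3 − 5·R2.
R4 ← R4 − 4·R2.
R3 ← R3 / (-47/13).
R1 ← R1 + 8/13·R3.
R2 ← R2 − 12/13·R3.
R4 ← R4 − 134/13·R3.
R4 ← R4 / (1137/47).
R1 ← R1 + 77/47·R4.
R2 ← R2 − 92/47·R4.
R3 ← R3 + 178/47·R4.
Reading off the reduced rows gives a = 7/3, b = 0, c = -3/2, d = -3.

a = 7/3, b = 0, c = -3/2, d = -3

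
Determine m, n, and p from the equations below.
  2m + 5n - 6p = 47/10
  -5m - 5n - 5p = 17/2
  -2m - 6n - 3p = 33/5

m = 0, n = -1/2, p = -6/5

Row-reduce the augmented matrix:
R1 ← R1 / (2).
R2 ← R2 + 5·R1.
R3 ← R3 + 2·R1.
R2 ← R2 / (15/2).
R1 ← R1 − 5/2·R2.
R3 ← R3 + 1·R2.
R3 ← R3 / (-35/3).
R1 ← R1 − 11/3·R3.
R2 ← R2 + 8/3·R3.
Reading off the reduced rows gives m = 0, n = -1/2, p = -6/5.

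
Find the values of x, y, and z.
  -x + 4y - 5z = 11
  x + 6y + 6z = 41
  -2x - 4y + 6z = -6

x = -1, y = 5, z = 2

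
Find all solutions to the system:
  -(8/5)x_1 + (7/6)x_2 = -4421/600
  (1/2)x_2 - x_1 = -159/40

Row-reduce the augmented matrix:
R1 ← R1 / (-8/5).
R2 ← R2 + 1·R1.
R2 ← R2 / (-11/48).
R1 ← R1 + 35/48·R2.
Reading off the reduced rows gives x_1 = 13/5, x_2 = -11/4.

x_1 = 13/5, x_2 = -11/4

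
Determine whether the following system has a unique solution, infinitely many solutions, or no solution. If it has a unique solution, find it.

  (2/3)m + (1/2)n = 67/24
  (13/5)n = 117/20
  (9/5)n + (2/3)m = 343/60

m = 5/2, n = 9/4

Row-reduce the augmented matrix:
R1 ← R1 / (2/3).
R3 ← R3 − 2/3·R1.
R2 ← R2 / (13/5).
R1 ← R1 − 3/4·R2.
R3 ← R3 − 13/10·R2.
R3 reduces to 0 = 0, so the extra equation is consistent.
Reading off the reduced rows gives m = 5/2, n = 9/4.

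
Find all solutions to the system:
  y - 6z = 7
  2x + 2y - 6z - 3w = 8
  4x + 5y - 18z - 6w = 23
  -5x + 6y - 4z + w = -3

infinitely many solutions

Row-reduce:
Swap R1 and R2.
R1 ← R1 / (2).
R3 ← R3 − 4·R1.
R4 ← R4 + 5·R1.
R1 ← R1 − 1·R2.
R3 ← R3 − 1·R2.
R4 ← R4 − 11·R2.
Swap R3 and R4.
R3 ← R3 / (47).
R1 ← R1 − 3·R3.
R2 ← R2 + 6·R3.
Rank is 3 with 4 unknowns, leaving w free.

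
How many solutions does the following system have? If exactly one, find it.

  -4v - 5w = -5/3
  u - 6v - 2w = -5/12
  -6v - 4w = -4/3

u = 1/4, v = 0, w = 1/3

Row-reduce the augmented matrix:
Swap R1 and R2.
R2 ← R2 / (-4).
R1 ← R1 + 6·R2.
R3 ← R3 + 6·R2.
R3 ← R3 / (7/2).
R1 ← R1 − 11/2·R3.
R2 ← R2 − 5/4·R3.
Reading off the reduced rows gives u = 1/4, v = 0, w = 1/3.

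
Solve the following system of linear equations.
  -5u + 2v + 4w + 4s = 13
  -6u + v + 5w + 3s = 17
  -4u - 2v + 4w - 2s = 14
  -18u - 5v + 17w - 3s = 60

no solution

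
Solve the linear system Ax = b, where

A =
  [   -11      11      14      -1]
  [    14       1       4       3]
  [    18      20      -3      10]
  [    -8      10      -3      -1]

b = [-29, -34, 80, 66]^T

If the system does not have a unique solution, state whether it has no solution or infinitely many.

x_1 = -1, x_2 = 4, x_3 = -6, x_4 = 0

Row-reduce the augmented matrix:
R1 ← R1 / (-11).
R2 ← R2 − 14·R1.
R3 ← R3 − 18·R1.
R4 ← R4 + 8·R1.
R2 ← R2 / (15).
R1 ← R1 + 1·R2.
R3 ← R3 − 38·R2.
R4 ← R4 − 2·R2.
R3 ← R3 / (-389/11).
R1 ← R1 − 2/11·R3.
R2 ← R2 − 16/11·R3.
R4 ← R4 + 177/11·R3.
R4 ← R4 / (-13523/5835).
R1 ← R1 − 1322/5835·R4.
R2 ← R2 − 543/1945·R4.
R3 ← R3 + 658/5835·R4.
Reading off the reduced rows gives x_1 = -1, x_2 = 4, x_3 = -6, x_4 = 0.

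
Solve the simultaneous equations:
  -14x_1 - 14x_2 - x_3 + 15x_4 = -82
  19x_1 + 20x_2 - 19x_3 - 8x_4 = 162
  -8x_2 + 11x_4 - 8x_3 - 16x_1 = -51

infinitely many solutions

Row-reduce:
R1 ← R1 / (-14).
R2 ← R2 − 19·R1.
R3 ← R3 + 16·R1.
R1 ← R1 − 1·R2.
R3 ← R3 − 8·R2.
R3 ← R3 / (156).
R1 ← R1 − 143/7·R3.
R2 ← R2 + 285/14·R3.
Rank is 3 with 4 unknowns, leaving x_4 free.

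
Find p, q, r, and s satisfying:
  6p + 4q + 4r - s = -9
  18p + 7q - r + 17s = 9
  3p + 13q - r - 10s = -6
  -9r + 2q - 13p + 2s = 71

Row-reduce the augmented matrix:
R1 ← R1 / (6).
R2 ← R2 − 18·R1.
R3 ← R3 − 3·R1.
R4 ← R4 + 13·R1.
R2 ← R2 / (-5).
R1 ← R1 − 2/3·R2.
R3 ← R3 − 11·R2.
R4 ← R4 − 32/3·R2.
R3 ← R3 / (-158/5).
R1 ← R1 + 16/15·R3.
R2 ← R2 − 13/5·R3.
R4 ← R4 + 421/15·R3.
R4 ← R4 / (3747/316).
R1 ← R1 − 211/158·R4.
R2 ← R2 + 367/316·R4.
R3 ← R3 + 345/316·R4.
Reading off the reduced rows gives p = -6, q = 5, r = 3, s = 5.

p = -6, q = 5, r = 3, s = 5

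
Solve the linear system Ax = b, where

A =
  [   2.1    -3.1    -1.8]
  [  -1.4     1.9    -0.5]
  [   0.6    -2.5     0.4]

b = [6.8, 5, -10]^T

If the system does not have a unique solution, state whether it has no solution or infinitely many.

x_1 = 4, x_2 = 4, x_3 = -6

Row-reduce the augmented matrix:
R1 ← R1 / (21/10).
R2 ← R2 + 7/5·R1.
R3 ← R3 − 3/5·R1.
R2 ← R2 / (-1/6).
R1 ← R1 + 31/21·R2.
R3 ← R3 + 113/70·R2.
R3 ← R3 / (869/50).
R1 ← R1 − 71/5·R3.
R2 ← R2 − 51/5·R3.
Reading off the reduced rows gives x_1 = 4, x_2 = 4, x_3 = -6.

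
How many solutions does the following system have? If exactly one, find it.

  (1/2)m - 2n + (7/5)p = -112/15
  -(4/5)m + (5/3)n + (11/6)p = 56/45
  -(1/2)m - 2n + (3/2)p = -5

Row-reduce the augmented matrix:
R1 ← R1 / (1/2).
R2 ← R2 + 4/5·R1.
R3 ← R3 + 1/2·R1.
R2 ← R2 / (-23/15).
R1 ← R1 + 4·R2.
R3 ← R3 + 4·R2.
R3 ← R3 / (-1777/230).
R1 ← R1 + 180/23·R3.
R2 ← R2 + 611/230·R3.
Reading off the reduced rows gives m = -8/3, n = 5/3, p = -2.

m = -8/3, n = 5/3, p = -2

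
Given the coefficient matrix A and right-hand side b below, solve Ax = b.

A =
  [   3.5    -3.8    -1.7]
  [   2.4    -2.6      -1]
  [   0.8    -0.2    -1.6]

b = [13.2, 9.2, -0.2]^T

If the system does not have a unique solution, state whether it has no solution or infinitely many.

x_1 = 1, x_2 = -3, x_3 = 1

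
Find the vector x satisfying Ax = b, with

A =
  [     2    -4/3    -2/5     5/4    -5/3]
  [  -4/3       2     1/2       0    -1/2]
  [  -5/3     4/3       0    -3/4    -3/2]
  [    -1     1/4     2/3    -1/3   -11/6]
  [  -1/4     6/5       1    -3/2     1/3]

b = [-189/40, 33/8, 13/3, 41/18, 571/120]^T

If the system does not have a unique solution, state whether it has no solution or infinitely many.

x_1 = -1/2, x_2 = 3/2, x_3 = 2/3, x_4 = -3/2, x_5 = -1/4

Row-reduce the augmented matrix:
R1 ← R1 / (2).
R2 ← R2 + 4/3·R1.
R3 ← R3 + 5/3·R1.
R4 ← R4 + 1·R1.
R5 ← R5 + 1/4·R1.
R2 ← R2 / (10/9).
R1 ← R1 + 2/3·R2.
R3 ← R3 − 2/9·R2.
R4 ← R4 + 5/12·R2.
R5 ← R5 − 31/30·R2.
R3 ← R3 / (-19/50).
R1 ← R1 + 3/50·R3.
R2 ← R2 − 21/100·R3.
R4 ← R4 − 133/240·R3.
R5 ← R5 − 733/1000·R3.
R4 ← R4 / (151/192).
R1 ← R1 − 21/19·R4.
R2 ← R2 − 249/304·R4.
R3 ← R3 + 25/76·R4.
R5 ← R5 + 1427/760·R4.
R5 ← R5 / (-6910717/344280).
R1 ← R1 − 48557/5738·R5.
R2 ← R2 − 12728/2869·R5.
R3 ← R3 − 32885/8607·R5.
R4 ← R4 + 4040/453·R5.
Reading off the reduced rows gives x_1 = -1/2, x_2 = 3/2, x_3 = 2/3, x_4 = -3/2, x_5 = -1/4.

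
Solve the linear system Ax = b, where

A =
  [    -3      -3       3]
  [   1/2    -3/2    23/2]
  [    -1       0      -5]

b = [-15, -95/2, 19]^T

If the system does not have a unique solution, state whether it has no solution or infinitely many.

Row-reduce:
R1 ← R1 / (-3).
R2 ← R2 − 1/2·R1.
R3 ← R3 + 1·R1.
R2 ← R2 / (-2).
R1 ← R1 − 1·R2.
R3 ← R3 − 1·R2.
Row 3 reduces to 0 = -1, a contradiction. The system is inconsistent.

no solution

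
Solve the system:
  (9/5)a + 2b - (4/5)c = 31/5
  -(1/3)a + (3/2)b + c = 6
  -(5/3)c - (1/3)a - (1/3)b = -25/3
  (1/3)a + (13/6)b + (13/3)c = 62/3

no solution

Row-reduce:
R1 ← R1 / (9/5).
R2 ← R2 + 1/3·R1.
R3 ← R3 + 1/3·R1.
R4 ← R4 − 1/3·R1.
R2 ← R2 / (101/54).
R1 ← R1 − 10/9·R2.
R3 ← R3 − 1/27·R2.
R4 ← R4 − 97/54·R2.
R3 ← R3 / (-185/101).
R1 ← R1 + 96/101·R3.
R2 ← R2 − 46/101·R3.
R4 ← R4 − 370/101·R3.
Row 4 reduces to 0 = -2, a contradiction. The system is inconsistent.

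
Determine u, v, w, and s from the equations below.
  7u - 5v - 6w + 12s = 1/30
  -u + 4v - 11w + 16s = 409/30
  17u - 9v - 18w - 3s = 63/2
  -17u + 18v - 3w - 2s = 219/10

Row-reduce the augmented matrix:
R1 ← R1 / (7).
R2 ← R2 + 1·R1.
R3 ← R3 − 17·R1.
R4 ← R4 + 17·R1.
R2 ← R2 / (23/7).
R1 ← R1 + 5/7·R2.
R3 ← R3 − 22/7·R2.
R4 ← R4 − 41/7·R2.
R3 ← R3 / (182/23).
R1 ← R1 + 79/23·R3.
R2 ← R2 + 83/23·R3.
R4 ← R4 − 82/23·R3.
R4 ← R4 / (1609/91).
R1 ← R1 + 2865/182·R4.
R2 ← R2 + 3093/182·R4.
R3 ← R3 + 1129/182·R4.
Reading off the reduced rows gives u = 3/2, v = 7/3, w = -7/5, s = -3/5.

u = 3/2, v = 7/3, w = -7/5, s = -3/5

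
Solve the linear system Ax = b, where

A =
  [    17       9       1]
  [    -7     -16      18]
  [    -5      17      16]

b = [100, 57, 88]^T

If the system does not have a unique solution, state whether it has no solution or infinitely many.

x_1 = 5, x_2 = 1, x_3 = 6

Row-reduce the augmented matrix:
R1 ← R1 / (17).
R2 ← R2 + 7·R1.
R3 ← R3 + 5·R1.
R2 ← R2 / (-209/17).
R1 ← R1 − 9/17·R2.
R3 ← R3 − 334/17·R2.
R3 ← R3 / (9555/209).
R1 ← R1 − 178/209·R3.
R2 ← R2 + 313/209·R3.
Reading off the reduced rows gives x_1 = 5, x_2 = 1, x_3 = 6.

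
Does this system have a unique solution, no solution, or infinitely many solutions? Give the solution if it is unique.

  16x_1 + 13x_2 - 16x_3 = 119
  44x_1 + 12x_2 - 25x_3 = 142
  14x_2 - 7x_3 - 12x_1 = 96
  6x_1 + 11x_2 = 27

Row-reduce the augmented matrix:
R1 ← R1 / (16).
R2 ← R2 − 44·R1.
R3 ← R3 + 12·R1.
R4 ← R4 − 6·R1.
R2 ← R2 / (-95/4).
R1 ← R1 − 13/16·R2.
R3 ← R3 − 95/4·R2.
R4 ← R4 − 49/8·R2.
Swap R3 and R4.
R3 ← R3 / (109/10).
R1 ← R1 + 7/20·R3.
R2 ← R2 + 4/5·R3.
R4 reduces to 0 = 0, so the extra equation is consistent.
Reading off the reduced rows gives x_1 = -1, x_2 = 3, x_3 = -6.

x_1 = -1, x_2 = 3, x_3 = -6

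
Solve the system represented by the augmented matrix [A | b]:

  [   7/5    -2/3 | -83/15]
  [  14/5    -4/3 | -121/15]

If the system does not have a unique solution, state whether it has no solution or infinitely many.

Row-reduce:
R1 ← R1 / (7/5).
R2 ← R2 − 14/5·R1.
Row 2 reduces to 0 = 3, a contradiction. The system is inconsistent.

no solution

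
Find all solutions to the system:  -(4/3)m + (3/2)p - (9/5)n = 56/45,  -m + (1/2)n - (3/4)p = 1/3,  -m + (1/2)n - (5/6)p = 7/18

m = -1/3, n = -1, p = -2/3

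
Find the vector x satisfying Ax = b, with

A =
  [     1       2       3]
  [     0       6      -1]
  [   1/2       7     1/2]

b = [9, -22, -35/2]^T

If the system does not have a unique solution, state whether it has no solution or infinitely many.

Row-reduce:
R3 ← R3 − 1/2·R1.
R2 ← R2 / (6).
R1 ← R1 − 2·R2.
R3 ← R3 − 6·R2.
Rank is 2 with 3 unknowns, leaving x_3 free.

infinitely many solutions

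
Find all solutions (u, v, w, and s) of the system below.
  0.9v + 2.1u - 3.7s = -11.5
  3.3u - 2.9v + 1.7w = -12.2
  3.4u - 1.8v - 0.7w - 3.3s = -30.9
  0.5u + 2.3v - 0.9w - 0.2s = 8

Row-reduce the augmented matrix:
R1 ← R1 / (21/10).
R2 ← R2 − 33/10·R1.
R3 ← R3 − 17/5·R1.
R4 ← R4 − 1/2·R1.
R2 ← R2 / (-151/35).
R1 ← R1 − 3/7·R2.
R3 ← R3 + 114/35·R2.
R4 ← R4 − 73/35·R2.
R3 ← R3 / (-599/302).
R1 ← R1 − 51/302·R3.
R2 ← R2 + 119/302·R3.
R4 ← R4 + 59/755·R3.
R4 ← R4 / (159878/44925).
R1 ← R1 + 11941/8985·R4.
R2 ← R2 + 9076/8985·R4.
R3 ← R3 − 7697/8985·R4.
Reading off the reduced rows gives u = -1, v = 6, w = 5, s = 4.

u = -1, v = 6, w = 5, s = 4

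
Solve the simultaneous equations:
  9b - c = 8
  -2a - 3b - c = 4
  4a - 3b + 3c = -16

infinitely many solutions

Row-reduce:
Swap R1 and R2.
R1 ← R1 / (-2).
R3 ← R3 − 4·R1.
R2 ← R2 / (9).
R1 ← R1 − 3/2·R2.
R3 ← R3 + 9·R2.
Rank is 2 with 3 unknowns, leaving c free.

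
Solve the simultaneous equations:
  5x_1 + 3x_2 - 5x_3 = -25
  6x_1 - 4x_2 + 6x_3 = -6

Row-reduce:
R1 ← R1 / (5).
R2 ← R2 − 6·R1.
R2 ← R2 / (-38/5).
R1 ← R1 − 3/5·R2.
Rank is 2 with 3 unknowns, leaving x_3 free.

infinitely many solutions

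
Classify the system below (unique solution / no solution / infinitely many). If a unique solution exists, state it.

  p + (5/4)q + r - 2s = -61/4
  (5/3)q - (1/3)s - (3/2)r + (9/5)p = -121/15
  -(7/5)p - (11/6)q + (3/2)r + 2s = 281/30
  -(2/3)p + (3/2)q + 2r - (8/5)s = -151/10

Row-reduce the augmented matrix:
R2 ← R2 − 9/5·R1.
R3 ← R3 + 7/5·R1.
R4 ← R4 + 2/3·R1.
R2 ← R2 / (-7/12).
R1 ← R1 − 5/4·R2.
R3 ← R3 + 1/12·R2.
R4 ← R4 − 7/3·R2.
R3 ← R3 / (118/35).
R1 ← R1 + 85/14·R3.
R2 ← R2 − 198/35·R3.
R4 ← R4 + 158/15·R3.
R4 ← R4 / (16397/2655).
R1 ← R1 − 1925/708·R4.
R2 ← R2 + 205/59·R4.
R3 ← R3 + 133/354·R4.
Reading off the reduced rows gives p = -3, q = -5, r = -4, s = 1.

p = -3, q = -5, r = -4, s = 1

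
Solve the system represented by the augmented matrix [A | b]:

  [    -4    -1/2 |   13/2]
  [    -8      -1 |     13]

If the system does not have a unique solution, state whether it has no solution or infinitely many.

infinitely many solutions

Row-reduce:
R1 ← R1 / (-4).
R2 ← R2 + 8·R1.
Rank is 1 with 2 unknowns, leaving x_2 free.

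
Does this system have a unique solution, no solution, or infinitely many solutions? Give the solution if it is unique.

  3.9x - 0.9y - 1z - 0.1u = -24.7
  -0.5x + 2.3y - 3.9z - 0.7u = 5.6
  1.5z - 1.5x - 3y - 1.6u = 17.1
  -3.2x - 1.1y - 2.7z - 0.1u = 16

x = -6, y = 1, z = 1, u = -6

Row-reduce the augmented matrix:
R1 ← R1 / (39/10).
R2 ← R2 + 1/2·R1.
R3 ← R3 + 3/2·R1.
R4 ← R4 + 16/5·R1.
R2 ← R2 / (142/65).
R1 ← R1 + 3/13·R2.
R3 ← R3 + 87/26·R2.
R4 ← R4 + 239/130·R2.
R3 ← R3 / (-2871/568).
R1 ← R1 + 581/852·R3.
R2 ← R2 + 1571/852·R3.
R4 ← R4 + 58877/8520·R3.
R4 ← R4 / (635386/215325).
R1 ← R1 − 11516/43065·R4.
R2 ← R2 − 28841/43065·R4.
R3 ← R3 − 7754/14355·R4.
Reading off the reduced rows gives x = -6, y = 1, z = 1, u = -6.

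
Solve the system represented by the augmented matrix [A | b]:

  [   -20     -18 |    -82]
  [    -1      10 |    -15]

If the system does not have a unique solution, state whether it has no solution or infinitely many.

From equation 2: x_1 = 15 + 10·x_2.
Substitute into equation 1 and solve: x_2 = -1.
Then x_1 = 5.

x_1 = 5, x_2 = -1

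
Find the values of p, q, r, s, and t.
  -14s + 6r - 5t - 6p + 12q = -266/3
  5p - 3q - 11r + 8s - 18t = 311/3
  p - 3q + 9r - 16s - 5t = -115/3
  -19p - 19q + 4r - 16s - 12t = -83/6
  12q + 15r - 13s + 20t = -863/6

Row-reduce the augmented matrix:
R1 ← R1 / (-6).
R2 ← R2 − 5·R1.
R3 ← R3 − 1·R1.
R4 ← R4 + 19·R1.
R2 ← R2 / (7).
R1 ← R1 + 2·R2.
R3 ← R3 + 1·R2.
R4 ← R4 + 57·R2.
R5 ← R5 − 12·R2.
R3 ← R3 / (64/7).
R1 ← R1 + 19/7·R3.
R2 ← R2 + 6/7·R3.
R4 ← R4 + 447/7·R3.
R5 ← R5 − 177/7·R3.
R4 ← R4 / (-6395/48).
R1 ← R1 + 69/16·R4.
R2 ← R2 + 55/24·R4.
R3 ← R3 + 33/16·R4.
R5 ← R5 − 727/16·R4.
R5 ← R5 / (30717/25580).
R1 ← R1 + 10709/25580·R5.
R2 ← R2 − 561/5116·R5.
R3 ← R3 − 17418/6395·R5.
R4 ← R4 − 45989/25580·R5.
Reading off the reduced rows gives p = 5/2, q = -3, r = -5/2, s = 7/3, t = -2.

p = 5/2, q = -3, r = -5/2, s = 7/3, t = -2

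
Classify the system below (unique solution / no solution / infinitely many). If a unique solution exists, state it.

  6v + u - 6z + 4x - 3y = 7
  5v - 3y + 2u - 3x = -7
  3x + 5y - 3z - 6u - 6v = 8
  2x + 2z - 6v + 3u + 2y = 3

infinitely many solutions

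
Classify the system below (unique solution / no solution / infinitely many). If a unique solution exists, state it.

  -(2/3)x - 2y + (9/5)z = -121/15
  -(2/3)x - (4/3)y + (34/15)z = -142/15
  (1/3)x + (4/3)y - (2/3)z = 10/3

infinitely many solutions

Row-reduce:
R1 ← R1 / (-2/3).
R2 ← R2 + 2/3·R1.
R3 ← R3 − 1/3·R1.
R2 ← R2 / (2/3).
R1 ← R1 − 3·R2.
R3 ← R3 − 1/3·R2.
Rank is 2 with 3 unknowns, leaving z free.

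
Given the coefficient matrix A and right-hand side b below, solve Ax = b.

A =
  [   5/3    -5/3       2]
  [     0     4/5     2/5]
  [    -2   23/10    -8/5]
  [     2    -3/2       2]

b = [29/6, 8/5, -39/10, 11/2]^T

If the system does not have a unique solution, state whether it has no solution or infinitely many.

Row-reduce the augmented matrix:
R1 ← R1 / (5/3).
R3 ← R3 + 2·R1.
R4 ← R4 − 2·R1.
R2 ← R2 / (4/5).
R1 ← R1 + 1·R2.
R3 ← R3 − 3/10·R2.
R4 ← R4 − 1/2·R2.
R3 ← R3 / (13/20).
R1 ← R1 − 17/10·R3.
R2 ← R2 − 1/2·R3.
R4 ← R4 + 13/20·R3.
R4 reduces to 0 = 0, so the extra equation is consistent.
Reading off the reduced rows gives x_1 = 3/2, x_2 = 1, x_3 = 2.

x_1 = 3/2, x_2 = 1, x_3 = 2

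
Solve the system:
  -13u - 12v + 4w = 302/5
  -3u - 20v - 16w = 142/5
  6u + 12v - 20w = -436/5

u = -6/5, v = -3, w = 11/5

Row-reduce the augmented matrix:
R1 ← R1 / (-13).
R2 ← R2 + 3·R1.
R3 ← R3 − 6·R1.
R2 ← R2 / (-224/13).
R1 ← R1 − 12/13·R2.
R3 ← R3 − 84/13·R2.
R3 ← R3 / (-49/2).
R1 ← R1 + 17/14·R3.
R2 ← R2 − 55/56·R3.
Reading off the reduced rows gives u = -6/5, v = -3, w = 11/5.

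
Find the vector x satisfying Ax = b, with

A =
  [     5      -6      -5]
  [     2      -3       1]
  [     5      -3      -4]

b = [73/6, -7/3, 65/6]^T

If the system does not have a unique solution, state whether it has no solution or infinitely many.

x_1 = 1/2, x_2 = 1/3, x_3 = -7/3

Row-reduce the augmented matrix:
R1 ← R1 / (5).
R2 ← R2 − 2·R1.
R3 ← R3 − 5·R1.
R2 ← R2 / (-3/5).
R1 ← R1 + 6/5·R2.
R3 ← R3 − 3·R2.
R3 ← R3 / (16).
R1 ← R1 + 7·R3.
R2 ← R2 + 5·R3.
Reading off the reduced rows gives x_1 = 1/2, x_2 = 1/3, x_3 = -7/3.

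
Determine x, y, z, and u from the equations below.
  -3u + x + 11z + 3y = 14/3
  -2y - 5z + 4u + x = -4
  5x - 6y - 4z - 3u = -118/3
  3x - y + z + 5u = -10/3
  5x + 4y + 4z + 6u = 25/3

x = -3, y = 3, z = 1/3, u = 5/3

Row-reduce the augmented matrix:
R2 ← R2 − 1·R1.
R3 ← R3 − 5·R1.
R4 ← R4 − 3·R1.
R5 ← R5 − 5·R1.
R2 ← R2 / (-5).
R1 ← R1 − 3·R2.
R3 ← R3 + 21·R2.
R4 ← R4 + 10·R2.
R5 ← R5 + 11·R2.
R3 ← R3 / (41/5).
R1 ← R1 − 7/5·R3.
R2 ← R2 − 16/5·R3.
R5 ← R5 + 79/5·R3.
Swap R4 and R5.
R4 ← R4 / (-1145/41).
R1 ← R1 − 171/41·R4.
R2 ← R2 − 221/41·R4.
R3 ← R3 + 87/41·R4.
R5 reduces to 0 = 0, so the extra equation is consistent.
Reading off the reduced rows gives x = -3, y = 3, z = 1/3, u = 5/3.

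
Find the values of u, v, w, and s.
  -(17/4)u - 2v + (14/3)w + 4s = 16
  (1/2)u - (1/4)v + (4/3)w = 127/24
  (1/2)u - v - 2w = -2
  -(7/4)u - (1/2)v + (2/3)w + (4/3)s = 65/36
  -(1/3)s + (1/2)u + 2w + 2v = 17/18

Row-reduce the augmented matrix:
R1 ← R1 / (-17/4).
R2 ← R2 − 1/2·R1.
R3 ← R3 − 1/2·R1.
R4 ← R4 + 7/4·R1.
R5 ← R5 − 1/2·R1.
R2 ← R2 / (-33/68).
R1 ← R1 − 8/17·R2.
R3 ← R3 + 21/17·R2.
R4 ← R4 − 11/34·R2.
R5 ← R5 − 30/17·R2.
R3 ← R3 / (-206/33).
R1 ← R1 − 8/11·R3.
R2 ← R2 + 128/33·R3.
R5 ← R5 − 310/33·R3.
Swap R4 and R5.
R4 ← R4 / (233/309).
R1 ← R1 + 176/309·R4.
R2 ← R2 + 160/309·R4.
R3 ← R3 − 12/103·R4.
R5 reduces to 0 = 0, so the extra equation is consistent.
Reading off the reduced rows gives u = 2, v = -5/2, w = 11/4, s = 5/3.

u = 2, v = -5/2, w = 11/4, s = 5/3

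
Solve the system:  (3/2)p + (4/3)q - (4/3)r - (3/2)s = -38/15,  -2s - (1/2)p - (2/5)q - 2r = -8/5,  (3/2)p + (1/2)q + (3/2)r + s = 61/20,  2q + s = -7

p = 6/5, q = -5/2, r = 3, s = -2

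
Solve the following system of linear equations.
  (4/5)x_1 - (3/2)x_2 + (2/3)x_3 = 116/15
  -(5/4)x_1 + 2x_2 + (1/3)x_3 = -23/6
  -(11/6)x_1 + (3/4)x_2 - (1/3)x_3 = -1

x_1 = -2, x_2 = -4, x_3 = 5

Row-reduce the augmented matrix:
R1 ← R1 / (4/5).
R2 ← R2 + 5/4·R1.
R3 ← R3 + 11/6·R1.
R2 ← R2 / (-11/32).
R1 ← R1 + 15/8·R2.
R3 ← R3 + 43/16·R2.
R3 ← R3 / (-86/9).
R1 ← R1 + 20/3·R3.
R2 ← R2 + 4·R3.
Reading off the reduced rows gives x_1 = -2, x_2 = -4, x_3 = 5.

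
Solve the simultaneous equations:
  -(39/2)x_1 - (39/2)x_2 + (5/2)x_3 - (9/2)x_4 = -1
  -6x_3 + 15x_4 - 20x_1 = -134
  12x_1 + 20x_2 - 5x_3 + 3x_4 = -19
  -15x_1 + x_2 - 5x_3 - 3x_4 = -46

Row-reduce:
R1 ← R1 / (-39/2).
R2 ← R2 + 20·R1.
R3 ← R3 − 12·R1.
R4 ← R4 + 15·R1.
R2 ← R2 / (20).
R1 ← R1 − 1·R2.
R3 ← R3 − 8·R2.
R4 ← R4 − 16·R2.
R3 ← R3 / (-7/195).
R1 ← R1 − 3/10·R3.
R2 ← R2 + 167/390·R3.
R4 ← R4 + 14/195·R3.
Row 4 reduces to 0 = -6, a contradiction. The system is inconsistent.

no solution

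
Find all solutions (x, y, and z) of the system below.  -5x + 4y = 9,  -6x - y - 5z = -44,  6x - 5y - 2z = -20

Row-reduce the augmented matrix:
R1 ← R1 / (-5).
R2 ← R2 + 6·R1.
R3 ← R3 − 6·R1.
R2 ← R2 / (-29/5).
R1 ← R1 + 4/5·R2.
R3 ← R3 + 1/5·R2.
R3 ← R3 / (-53/29).
R1 ← R1 − 20/29·R3.
R2 ← R2 − 25/29·R3.
Reading off the reduced rows gives x = 3, y = 6, z = 4.

x = 3, y = 6, z = 4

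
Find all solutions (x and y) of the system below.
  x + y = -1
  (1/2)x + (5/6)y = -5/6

Row-reduce the augmented matrix:
R2 ← R2 − 1/2·R1.
R2 ← R2 / (1/3).
R1 ← R1 − 1·R2.
Reading off the reduced rows gives x = 0, y = -1.

x = 0, y = -1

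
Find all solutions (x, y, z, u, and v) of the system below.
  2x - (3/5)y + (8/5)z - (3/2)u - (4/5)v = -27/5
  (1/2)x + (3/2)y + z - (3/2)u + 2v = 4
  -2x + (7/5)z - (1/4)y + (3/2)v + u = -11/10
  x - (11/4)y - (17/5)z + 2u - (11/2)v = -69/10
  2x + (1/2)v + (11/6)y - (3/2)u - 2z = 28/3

Row-reduce:
R1 ← R1 / (2).
R2 ← R2 − 1/2·R1.
R3 ← R3 + 2·R1.
R4 ← R4 − 1·R1.
R5 ← R5 − 2·R1.
R2 ← R2 / (33/20).
R1 ← R1 + 3/10·R2.
R3 ← R3 + 17/20·R2.
R4 ← R4 + 49/20·R2.
R5 ← R5 − 73/30·R2.
R3 ← R3 / (182/55).
R1 ← R1 − 10/11·R3.
R2 ← R2 − 4/11·R3.
R4 ← R4 + 182/55·R3.
R5 ← R5 + 148/33·R3.
Swap R4 and R5.
R4 ← R4 / (107/546).
R1 ← R1 + 479/728·R4.
R2 ← R2 + 205/364·R4.
R3 ← R3 + 475/1456·R4.
Rank is 4 with 5 unknowns, leaving v free.

infinitely many solutions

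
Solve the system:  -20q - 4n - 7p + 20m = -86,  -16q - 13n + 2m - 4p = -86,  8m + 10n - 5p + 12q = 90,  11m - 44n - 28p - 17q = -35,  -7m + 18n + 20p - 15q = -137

m = 1, n = 0, p = -2, q = 6

Row-reduce the augmented matrix:
R1 ← R1 / (20).
R2 ← R2 − 2·R1.
R3 ← R3 − 8·R1.
R4 ← R4 − 11·R1.
R5 ← R5 + 7·R1.
R2 ← R2 / (-63/5).
R1 ← R1 + 1/5·R2.
R3 ← R3 − 58/5·R2.
R4 ← R4 + 209/5·R2.
R5 ← R5 − 83/5·R2.
R3 ← R3 / (-110/21).
R1 ← R1 + 25/84·R3.
R2 ← R2 − 11/42·R3.
R4 ← R4 + 1109/84·R3.
R5 ← R5 − 1109/84·R3.
R4 ← R4 / (3716/165).
R1 ← R1 + 13/11·R4.
R2 ← R2 − 22/15·R4.
R3 ← R3 + 224/165·R4.
R5 ← R5 + 3716/165·R4.
R5 reduces to 0 = 0, so the extra equation is consistent.
Reading off the reduced rows gives m = 1, n = 0, p = -2, q = 6.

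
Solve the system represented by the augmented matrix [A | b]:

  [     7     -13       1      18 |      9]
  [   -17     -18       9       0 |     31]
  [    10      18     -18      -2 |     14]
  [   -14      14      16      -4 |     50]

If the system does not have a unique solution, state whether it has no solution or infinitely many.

x_1 = -5, x_2 = 2, x_3 = -2, x_4 = 4

Row-reduce the augmented matrix:
R1 ← R1 / (7).
R2 ← R2 + 17·R1.
R3 ← R3 − 10·R1.
R4 ← R4 + 14·R1.
R2 ← R2 / (-347/7).
R1 ← R1 + 13/7·R2.
R3 ← R3 − 256/7·R2.
R4 ← R4 + 12·R2.
R3 ← R3 / (-3816/347).
R1 ← R1 + 99/347·R3.
R2 ← R2 + 80/347·R3.
R4 ← R4 − 5286/347·R3.
R4 ← R4 / (8809/318).
R1 ← R1 − 173/212·R4.
R2 ← R2 + 466/477·R4.
R3 ← R3 + 787/1908·R4.
Reading off the reduced rows gives x_1 = -5, x_2 = 2, x_3 = -2, x_4 = 4.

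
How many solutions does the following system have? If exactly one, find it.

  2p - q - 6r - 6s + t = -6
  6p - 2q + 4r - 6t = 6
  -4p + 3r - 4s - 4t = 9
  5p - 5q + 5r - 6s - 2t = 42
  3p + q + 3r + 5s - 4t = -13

p = -1, q = -6, r = 3, s = -1, t = 2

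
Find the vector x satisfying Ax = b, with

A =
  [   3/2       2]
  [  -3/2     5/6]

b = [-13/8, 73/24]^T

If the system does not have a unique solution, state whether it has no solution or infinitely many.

x_1 = -7/4, x_2 = 1/2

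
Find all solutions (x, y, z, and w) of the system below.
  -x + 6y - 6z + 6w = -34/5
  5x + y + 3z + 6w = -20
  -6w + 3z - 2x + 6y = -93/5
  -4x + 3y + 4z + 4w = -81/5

x = -6/5, y = -3, z = -7/3, w = -2/3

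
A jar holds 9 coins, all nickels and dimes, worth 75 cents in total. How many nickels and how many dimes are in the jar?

Let n = nickels, d = dimes.
  n + d = 9
  5n + 10d = 75
From equation 1: n = 9 − d.
Substitute into equation 2 and solve: d = 6.
Then n = 3.

nickels: 3, dimes: 6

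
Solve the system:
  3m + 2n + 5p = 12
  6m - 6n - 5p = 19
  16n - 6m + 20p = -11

Row-reduce:
R1 ← R1 / (3).
R2 ← R2 − 6·R1.
R3 ← R3 + 6·R1.
R2 ← R2 / (-10).
R1 ← R1 − 2/3·R2.
R3 ← R3 − 20·R2.
Row 3 reduces to 0 = 3, a contradiction. The system is inconsistent.

no solution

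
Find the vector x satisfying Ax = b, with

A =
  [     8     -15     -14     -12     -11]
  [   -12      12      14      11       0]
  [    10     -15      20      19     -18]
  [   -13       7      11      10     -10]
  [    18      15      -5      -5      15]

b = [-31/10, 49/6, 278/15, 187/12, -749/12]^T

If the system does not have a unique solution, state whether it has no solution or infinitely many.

x_1 = -2, x_2 = -2, x_3 = -5/4, x_4 = 7/3, x_5 = 3/5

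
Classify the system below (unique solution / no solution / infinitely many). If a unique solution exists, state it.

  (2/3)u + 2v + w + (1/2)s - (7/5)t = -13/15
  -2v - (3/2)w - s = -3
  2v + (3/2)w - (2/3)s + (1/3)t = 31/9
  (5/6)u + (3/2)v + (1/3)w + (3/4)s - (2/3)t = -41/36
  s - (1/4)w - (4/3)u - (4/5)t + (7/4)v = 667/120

Row-reduce the augmented matrix:
R1 ← R1 / (2/3).
R4 ← R4 − 5/6·R1.
R5 ← R5 + 4/3·R1.
R2 ← R2 / (-2).
R1 ← R1 − 3·R2.
R3 ← R3 − 2·R2.
R4 ← R4 + 1·R2.
R5 ← R5 − 23/4·R2.
Swap R3 and R4.
R3 ← R3 / (-1/6).
R1 ← R1 + 3/4·R3.
R2 ← R2 − 3/4·R3.
R5 ← R5 + 41/16·R3.
R4 ← R4 / (-5/3).
R1 ← R1 + 57/16·R4.
R2 ← R2 − 53/16·R4.
R3 ← R3 + 15/4·R4.
R5 ← R5 + 671/64·R4.
R5 ← R5 / (-7153/320).
R1 ← R1 + 123/16·R5.
R2 ← R2 − 443/80·R5.
R3 ← R3 + 29/4·R5.
R4 ← R4 + 1/5·R5.
Reading off the reduced rows gives u = -3, v = 3/2, w = 0, s = 0, t = 4/3.

u = -3, v = 3/2, w = 0, s = 0, t = 4/3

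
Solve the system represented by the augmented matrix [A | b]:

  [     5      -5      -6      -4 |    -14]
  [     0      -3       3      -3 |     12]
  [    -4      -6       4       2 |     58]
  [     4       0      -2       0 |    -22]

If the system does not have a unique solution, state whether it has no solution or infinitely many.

x_1 = -5, x_2 = -5, x_3 = 1, x_4 = 2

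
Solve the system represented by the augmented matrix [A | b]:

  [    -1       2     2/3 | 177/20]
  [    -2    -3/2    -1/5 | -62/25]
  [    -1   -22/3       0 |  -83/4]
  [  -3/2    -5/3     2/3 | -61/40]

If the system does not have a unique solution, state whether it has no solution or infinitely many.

Row-reduce the augmented matrix:
R1 ← R1 / (-1).
R2 ← R2 + 2·R1.
R3 ← R3 + 1·R1.
R4 ← R4 + 3/2·R1.
R2 ← R2 / (-11/2).
R1 ← R1 + 2·R2.
R3 ← R3 + 28/3·R2.
R4 ← R4 + 14/3·R2.
R3 ← R3 / (958/495).
R1 ← R1 + 6/55·R3.
R2 ← R2 − 46/165·R3.
R4 ← R4 − 479/495·R3.
R4 reduces to 0 = 0, so the extra equation is consistent.
Reading off the reduced rows gives x_1 = -5/4, x_2 = 3, x_3 = 12/5.

x_1 = -5/4, x_2 = 3, x_3 = 12/5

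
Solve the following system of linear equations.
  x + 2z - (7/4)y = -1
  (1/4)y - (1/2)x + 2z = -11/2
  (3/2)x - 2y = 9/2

infinitely many solutions

Row-reduce:
R2 ← R2 + 1/2·R1.
R3 ← R3 − 3/2·R1.
R2 ← R2 / (-5/8).
R1 ← R1 + 7/4·R2.
R3 ← R3 − 5/8·R2.
Rank is 2 with 3 unknowns, leaving z free.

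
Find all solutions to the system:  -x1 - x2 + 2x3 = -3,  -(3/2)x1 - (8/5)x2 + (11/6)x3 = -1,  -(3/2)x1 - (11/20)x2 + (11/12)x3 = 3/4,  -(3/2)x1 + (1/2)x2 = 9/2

Row-reduce:
R1 ← R1 / (-1).
R2 ← R2 + 3/2·R1.
R3 ← R3 + 3/2·R1.
R4 ← R4 + 3/2·R1.
R2 ← R2 / (-1/10).
R1 ← R1 − 1·R2.
R3 ← R3 − 19/20·R2.
R4 ← R4 − 2·R2.
R3 ← R3 / (-79/6).
R1 ← R1 + 41/3·R3.
R2 ← R2 − 35/3·R3.
R4 ← R4 + 79/3·R3.
Row 4 reduces to 0 = 2, a contradiction. The system is inconsistent.

no solution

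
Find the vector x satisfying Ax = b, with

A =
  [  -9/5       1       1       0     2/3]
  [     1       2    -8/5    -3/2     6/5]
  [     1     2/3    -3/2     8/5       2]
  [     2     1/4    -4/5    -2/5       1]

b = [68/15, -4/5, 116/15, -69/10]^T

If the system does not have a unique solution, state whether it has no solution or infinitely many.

Row-reduce:
R1 ← R1 / (-9/5).
R2 ← R2 − 1·R1.
R3 ← R3 − 1·R1.
R4 ← R4 − 2·R1.
R2 ← R2 / (23/9).
R1 ← R1 + 5/9·R2.
R3 ← R3 − 11/9·R2.
R4 ← R4 − 49/36·R2.
R3 ← R3 / (-307/690).
R1 ← R1 + 18/23·R3.
R2 ← R2 + 47/115·R3.
R4 ← R4 − 399/460·R3.
R4 ← R4 / (60377/12280).
R1 ← R1 + 2703/614·R4.
R2 ← R2 + 8337/3070·R4.
R3 ← R3 + 1599/307·R4.
Rank is 4 with 5 unknowns, leaving x_5 free.

infinitely many solutions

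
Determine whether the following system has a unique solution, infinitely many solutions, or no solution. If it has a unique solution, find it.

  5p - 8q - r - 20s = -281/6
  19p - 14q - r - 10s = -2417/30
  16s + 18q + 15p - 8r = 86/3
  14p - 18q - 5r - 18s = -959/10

Row-reduce the augmented matrix:
R1 ← R1 / (5).
R2 ← R2 − 19·R1.
R3 ← R3 − 15·R1.
R4 ← R4 − 14·R1.
R2 ← R2 / (82/5).
R1 ← R1 + 8/5·R2.
R3 ← R3 − 42·R2.
R4 ← R4 − 22/5·R2.
R3 ← R3 / (-499/41).
R1 ← R1 − 3/41·R3.
R2 ← R2 − 7/41·R3.
R4 ← R4 + 121/41·R3.
R4 ← R4 / (21382/499).
R1 ← R1 − 938/499·R4.
R2 ← R2 − 1357/499·R4.
R3 ← R3 − 3814/499·R4.
Reading off the reduced rows gives p = -8/5, q = 3, r = 3/2, s = 2/3.

p = -8/5, q = 3, r = 3/2, s = 2/3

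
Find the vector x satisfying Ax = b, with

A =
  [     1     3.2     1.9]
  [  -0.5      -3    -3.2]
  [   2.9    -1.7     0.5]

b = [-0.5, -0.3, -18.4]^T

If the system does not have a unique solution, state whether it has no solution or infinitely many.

Row-reduce the augmented matrix:
R2 ← R2 + 1/2·R1.
R3 ← R3 − 29/10·R1.
R2 ← R2 / (-7/5).
R1 ← R1 − 16/5·R2.
R3 ← R3 + 549/50·R2.
R3 ← R3 / (17691/1400).
R1 ← R1 + 227/70·R3.
R2 ← R2 − 45/28·R3.
Reading off the reduced rows gives x_1 = -5, x_2 = 2, x_3 = -1.

x_1 = -5, x_2 = 2, x_3 = -1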